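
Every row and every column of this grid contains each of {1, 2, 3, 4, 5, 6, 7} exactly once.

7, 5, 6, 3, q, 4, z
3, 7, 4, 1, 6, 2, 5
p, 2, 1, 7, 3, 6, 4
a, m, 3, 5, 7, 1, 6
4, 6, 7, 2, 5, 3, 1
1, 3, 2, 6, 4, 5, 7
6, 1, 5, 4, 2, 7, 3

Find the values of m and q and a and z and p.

At (row 1, col 5): column 5 already has {2, 3, 4, 5, 6, 7}, so the value is 1.
At (row 4, col 2): column 2 already has {1, 2, 3, 5, 6, 7}, so the value is 4.
Cell (3,1): row 3 already has {1, 2, 3, 4, 6, 7} → 5.
Cell (1,7): row 1 already has {1, 3, 4, 5, 6, 7} → 2.
At (row 4, col 1): row 4 already has {1, 3, 4, 5, 6, 7}, so the value is 2.

m = 4, q = 1, a = 2, z = 2, p = 5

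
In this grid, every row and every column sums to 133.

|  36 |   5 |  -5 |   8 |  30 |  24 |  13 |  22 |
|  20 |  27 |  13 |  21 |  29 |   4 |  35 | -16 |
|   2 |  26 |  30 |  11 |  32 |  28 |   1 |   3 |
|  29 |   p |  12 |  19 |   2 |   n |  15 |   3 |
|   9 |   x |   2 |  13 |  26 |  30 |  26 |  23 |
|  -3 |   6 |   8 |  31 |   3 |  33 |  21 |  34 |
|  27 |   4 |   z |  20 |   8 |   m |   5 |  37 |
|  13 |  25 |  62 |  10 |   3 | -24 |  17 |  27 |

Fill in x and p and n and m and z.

Column 3: -5 + 13 + 30 + 12 + 2 + 8 + 62 = 122, so its missing entry is 133 − 122 = 11.
Row 7: 27 + 4 + 11 + 20 + 8 + 5 + 37 = 112, so its missing entry is 133 − 112 = 21.
Row 5: 9 + 2 + 13 + 26 + 30 + 26 + 23 = 129, so its missing entry is 133 − 129 = 4.
Column 2: 5 + 27 + 26 + 4 + 6 + 4 + 25 = 97, so its missing entry is 133 − 97 = 36.
Row 4: 29 + 36 + 12 + 19 + 2 + 15 + 3 = 116, so its missing entry is 133 − 116 = 17.

x = 4, p = 36, n = 17, m = 21, z = 11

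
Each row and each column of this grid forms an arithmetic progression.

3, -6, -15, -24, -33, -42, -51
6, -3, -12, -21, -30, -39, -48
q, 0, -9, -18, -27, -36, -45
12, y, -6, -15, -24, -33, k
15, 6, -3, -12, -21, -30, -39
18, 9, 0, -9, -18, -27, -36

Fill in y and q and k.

y = 3, q = 9, k = -42

Along each row the entries change by -9 per step; down each column they change by 3.
Row 4: from 12 at column 1, stepping by -9 to column 2 gives 3.
Row 3: from 0 at column 2, stepping by -9 to column 1 gives 9.
Row 4: from 12 at column 1, stepping by -9 to column 7 gives -42.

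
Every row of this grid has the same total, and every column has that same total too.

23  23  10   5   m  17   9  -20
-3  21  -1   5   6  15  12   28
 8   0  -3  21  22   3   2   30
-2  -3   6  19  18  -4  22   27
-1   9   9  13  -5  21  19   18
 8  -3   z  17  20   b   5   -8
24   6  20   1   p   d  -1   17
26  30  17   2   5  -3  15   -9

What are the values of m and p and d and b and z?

Rows 2 and 3 both sum to 83, so that's the common total.
The known cells in row 1 total 67, leaving 83 − 67 = 16 for the blank.
The known cells in column 5 total 82, leaving 83 − 82 = 1 for the blank.
The known cells in row 7 total 68, leaving 83 − 68 = 15 for the blank.
The known cells in column 6 total 64, leaving 83 − 64 = 19 for the blank.
The known cells in row 6 total 58, leaving 83 − 58 = 25 for the blank.

m = 16, p = 1, d = 15, b = 19, z = 25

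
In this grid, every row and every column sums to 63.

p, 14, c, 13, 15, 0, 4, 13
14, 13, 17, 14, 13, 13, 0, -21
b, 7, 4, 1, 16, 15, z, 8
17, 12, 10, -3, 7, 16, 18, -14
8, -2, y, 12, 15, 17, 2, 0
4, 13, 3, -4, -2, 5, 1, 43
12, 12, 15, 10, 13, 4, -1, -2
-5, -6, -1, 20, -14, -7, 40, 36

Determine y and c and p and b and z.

Row 5: 8 − 2 + 12 + 15 + 17 + 2 + 0 = 52, so its missing entry is 63 − 52 = 11.
Column 3: 17 + 4 + 10 + 11 + 3 + 15 − 1 = 59, so its missing entry is 63 − 59 = 4.
Row 1: 14 + 4 + 13 + 15 + 0 + 4 + 13 = 63, so its missing entry is 63 − 63 = 0.
Column 1: 0 + 14 + 17 + 8 + 4 + 12 − 5 = 50, so its missing entry is 63 − 50 = 13.
Row 3: 13 + 7 + 4 + 1 + 16 + 15 + 8 = 64, so its missing entry is 63 − 64 = -1.

y = 11, c = 4, p = 0, b = 13, z = -1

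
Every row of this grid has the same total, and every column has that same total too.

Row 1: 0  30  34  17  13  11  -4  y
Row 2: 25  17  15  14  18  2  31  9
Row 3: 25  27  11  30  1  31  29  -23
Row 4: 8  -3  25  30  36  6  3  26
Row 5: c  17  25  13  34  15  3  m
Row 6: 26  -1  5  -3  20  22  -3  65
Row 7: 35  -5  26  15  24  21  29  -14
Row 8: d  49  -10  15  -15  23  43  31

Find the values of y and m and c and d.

y = 30, m = 7, c = 17, d = -5

Rows 2 and 3 both sum to 131, so that's the common total.
Row 1: 0 + 30 + 34 + 17 + 13 + 11 − 4 = 101, so its missing entry is 131 − 101 = 30.
Column 8: 30 + 9 − 23 + 26 + 65 − 14 + 31 = 124, so its missing entry is 131 − 124 = 7.
Row 5: 17 + 25 + 13 + 34 + 15 + 3 + 7 = 114, so its missing entry is 131 − 114 = 17.
Row 8: 49 − 10 + 15 − 15 + 23 + 43 + 31 = 136, so its missing entry is 131 − 136 = -5.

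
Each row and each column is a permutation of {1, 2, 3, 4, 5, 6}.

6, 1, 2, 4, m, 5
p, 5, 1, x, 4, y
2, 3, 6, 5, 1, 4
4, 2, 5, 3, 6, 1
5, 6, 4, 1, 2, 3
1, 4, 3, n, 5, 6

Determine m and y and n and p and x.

At (row 1, col 5): row 1 already has {1, 2, 4, 5, 6}, so the value is 3.
At (row 2, col 6): column 6 already has {1, 3, 4, 5, 6}, so the value is 2.
Cell (2,1): column 1 already has {1, 2, 4, 5, 6} → 3.
Cell (6,4): row 6 already has {1, 3, 4, 5, 6} → 2.
For row 2, column 4: row 2 already has {1, 2, 3, 4, 5}; that leaves 6.

m = 3, y = 2, n = 2, p = 3, x = 6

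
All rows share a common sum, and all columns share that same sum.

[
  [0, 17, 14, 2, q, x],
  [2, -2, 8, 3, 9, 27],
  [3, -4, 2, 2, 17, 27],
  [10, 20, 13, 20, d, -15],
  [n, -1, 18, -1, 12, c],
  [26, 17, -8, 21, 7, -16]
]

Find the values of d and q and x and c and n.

Rows 2 and 3 both sum to 47, so that's the common total.
The known cells in column 1 total 41, leaving 47 − 41 = 6 for the blank.
The known cells in row 4 total 48, leaving 47 − 48 = -1 for the blank.
The known cells in column 5 total 44, leaving 47 − 44 = 3 for the blank.
The known cells in row 5 total 34, leaving 47 − 34 = 13 for the blank.
The known cells in row 1 total 36, leaving 47 − 36 = 11 for the blank.

d = -1, q = 3, x = 11, c = 13, n = 6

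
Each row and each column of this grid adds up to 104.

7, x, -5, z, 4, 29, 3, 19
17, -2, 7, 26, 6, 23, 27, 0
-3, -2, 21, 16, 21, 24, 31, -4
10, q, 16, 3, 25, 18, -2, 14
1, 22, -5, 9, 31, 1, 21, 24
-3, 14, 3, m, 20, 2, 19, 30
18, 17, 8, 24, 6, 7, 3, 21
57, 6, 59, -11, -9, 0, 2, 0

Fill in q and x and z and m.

q = 20, x = 29, z = 18, m = 19

The known cells in row 4 total 84, leaving 104 − 84 = 20 for the blank.
The known cells in row 6 total 85, leaving 104 − 85 = 19 for the blank.
The known cells in column 4 total 86, leaving 104 − 86 = 18 for the blank.
The known cells in row 1 total 75, leaving 104 − 75 = 29 for the blank.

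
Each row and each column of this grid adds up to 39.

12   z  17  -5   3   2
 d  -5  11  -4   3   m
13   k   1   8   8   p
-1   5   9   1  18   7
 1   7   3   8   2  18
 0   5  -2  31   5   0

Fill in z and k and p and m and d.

Row 1: 12 + 17 − 5 + 3 + 2 = 29, so its missing entry is 39 − 29 = 10.
Column 2: 10 − 5 + 5 + 7 + 5 = 22, so its missing entry is 39 − 22 = 17.
Column 1: 12 + 13 − 1 + 1 + 0 = 25, so its missing entry is 39 − 25 = 14.
Row 2: 14 − 5 + 11 − 4 + 3 = 19, so its missing entry is 39 − 19 = 20.
Row 3: 13 + 17 + 1 + 8 + 8 = 47, so its missing entry is 39 − 47 = -8.

z = 10, k = 17, p = -8, m = 20, d = 14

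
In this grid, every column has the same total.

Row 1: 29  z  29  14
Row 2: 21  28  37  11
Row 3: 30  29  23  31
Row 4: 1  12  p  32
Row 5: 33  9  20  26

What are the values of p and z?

Column 1 sums to 114 and so does column 4; that's the common total.
In column 3 the known cells total 109, leaving 114 − 109 = 5.
In column 2 the known cells total 78, leaving 114 − 78 = 36.

p = 5, z = 36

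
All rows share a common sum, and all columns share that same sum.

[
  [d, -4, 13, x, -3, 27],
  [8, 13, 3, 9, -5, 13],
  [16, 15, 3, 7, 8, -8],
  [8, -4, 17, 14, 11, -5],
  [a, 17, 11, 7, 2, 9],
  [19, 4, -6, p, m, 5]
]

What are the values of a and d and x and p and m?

a = -5, d = -5, x = 13, p = -9, m = 28

Rows 2 and 3 both sum to 41, so that's the common total.
The known cells in row 5 total 46, leaving 41 − 46 = -5 for the blank.
The known cells in column 1 total 46, leaving 41 − 46 = -5 for the blank.
The known cells in column 5 total 13, leaving 41 − 13 = 28 for the blank.
The known cells in row 1 total 28, leaving 41 − 28 = 13 for the blank.
The known cells in row 6 total 50, leaving 41 − 50 = -9 for the blank.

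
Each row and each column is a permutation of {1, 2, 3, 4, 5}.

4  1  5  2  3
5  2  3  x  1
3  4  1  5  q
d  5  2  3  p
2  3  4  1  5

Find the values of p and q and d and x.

At (row 3, col 5): row 3 already has {1, 3, 4, 5}, so the value is 2.
At (row 2, col 4): row 2 already has {1, 2, 3, 5}, so the value is 4.
For row 4, column 5: column 5 already has {1, 2, 3, 5}; that leaves 4.
For row 4, column 1: row 4 already has {2, 3, 4, 5}; that leaves 1.

p = 4, q = 2, d = 1, x = 4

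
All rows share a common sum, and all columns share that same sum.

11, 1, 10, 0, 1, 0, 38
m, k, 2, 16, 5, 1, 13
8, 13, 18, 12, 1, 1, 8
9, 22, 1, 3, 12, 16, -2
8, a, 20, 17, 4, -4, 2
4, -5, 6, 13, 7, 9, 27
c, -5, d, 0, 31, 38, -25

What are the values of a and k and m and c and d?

Rows 1 and 3 both sum to 61, so that's the common total.
The known cells in column 3 total 57, leaving 61 − 57 = 4 for the blank.
The known cells in row 7 total 43, leaving 61 − 43 = 18 for the blank.
The known cells in column 1 total 58, leaving 61 − 58 = 3 for the blank.
The known cells in row 2 total 40, leaving 61 − 40 = 21 for the blank.
The known cells in row 5 total 47, leaving 61 − 47 = 14 for the blank.

a = 14, k = 21, m = 3, c = 18, d = 4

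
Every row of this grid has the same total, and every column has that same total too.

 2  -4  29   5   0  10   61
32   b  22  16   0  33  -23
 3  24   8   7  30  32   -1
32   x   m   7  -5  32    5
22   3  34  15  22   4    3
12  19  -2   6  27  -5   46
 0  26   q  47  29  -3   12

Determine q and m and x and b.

Rows 1 and 3 both sum to 103, so that's the common total.
Row 7 has 0 + 26 + 47 + 29 − 3 + 12 = 111; the blank must be 103 − 111 = -8.
Column 3 has 29 + 22 + 8 + 34 − 2 − 8 = 83; the blank must be 103 − 83 = 20.
Row 4 has 32 + 20 + 7 − 5 + 32 + 5 = 91; the blank must be 103 − 91 = 12.
Row 2 has 32 + 22 + 16 + 0 + 33 − 23 = 80; the blank must be 103 − 80 = 23.

q = -8, m = 20, x = 12, b = 23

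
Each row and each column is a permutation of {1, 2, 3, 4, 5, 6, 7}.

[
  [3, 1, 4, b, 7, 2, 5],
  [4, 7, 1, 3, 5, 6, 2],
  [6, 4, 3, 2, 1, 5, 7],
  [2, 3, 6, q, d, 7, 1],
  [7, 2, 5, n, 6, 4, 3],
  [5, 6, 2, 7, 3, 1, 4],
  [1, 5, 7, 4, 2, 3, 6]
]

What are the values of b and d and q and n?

For row 5, column 4: row 5 already has {2, 3, 4, 5, 6, 7}; that leaves 1.
Cell (4,5): column 5 already has {1, 2, 3, 5, 6, 7} → 4.
For row 4, column 4: row 4 already has {1, 2, 3, 4, 6, 7}; that leaves 5.
Cell (1,4): row 1 already has {1, 2, 3, 4, 5, 7} → 6.

b = 6, d = 4, q = 5, n = 1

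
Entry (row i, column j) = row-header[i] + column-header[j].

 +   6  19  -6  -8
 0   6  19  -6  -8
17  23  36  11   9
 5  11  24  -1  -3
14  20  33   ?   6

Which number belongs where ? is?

14 + (-6) = 8.

8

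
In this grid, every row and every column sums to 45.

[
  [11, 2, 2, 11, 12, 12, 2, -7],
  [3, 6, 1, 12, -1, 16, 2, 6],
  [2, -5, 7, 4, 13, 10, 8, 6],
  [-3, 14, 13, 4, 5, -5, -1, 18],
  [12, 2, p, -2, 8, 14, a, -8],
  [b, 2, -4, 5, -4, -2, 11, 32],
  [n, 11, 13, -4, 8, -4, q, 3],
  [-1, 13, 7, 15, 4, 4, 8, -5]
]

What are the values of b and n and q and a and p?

b = 5, n = 16, q = 2, a = 13, p = 6

The known cells in column 3 total 39, leaving 45 − 39 = 6 for the blank.
The known cells in row 5 total 32, leaving 45 − 32 = 13 for the blank.
The known cells in row 6 total 40, leaving 45 − 40 = 5 for the blank.
The known cells in column 1 total 29, leaving 45 − 29 = 16 for the blank.
The known cells in row 7 total 43, leaving 45 − 43 = 2 for the blank.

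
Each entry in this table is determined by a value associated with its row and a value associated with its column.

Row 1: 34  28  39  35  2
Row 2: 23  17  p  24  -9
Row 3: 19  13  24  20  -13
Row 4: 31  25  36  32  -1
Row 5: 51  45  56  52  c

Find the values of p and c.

p = 28, c = 19

The difference between any two rows is the same in every column — this is an addition table with the headers hidden.
Row 2 minus row 1 is 24 − 35 = -11, so its entry in column 3 is 39 + (-11) = 28.
Row 5 minus row 1 is 52 − 35 = 17, so its entry in column 5 is 2 + 17 = 19.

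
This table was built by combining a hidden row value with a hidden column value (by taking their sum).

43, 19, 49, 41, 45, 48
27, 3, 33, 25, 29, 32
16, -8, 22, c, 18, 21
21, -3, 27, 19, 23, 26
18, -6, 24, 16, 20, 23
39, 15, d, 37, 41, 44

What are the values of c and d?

c = 14, d = 45

The difference between any two rows is the same in every column — this is an addition table with the headers hidden.
Row 3 minus row 1 is 18 − 45 = -27, so its entry in column 4 is 41 + (-27) = 14.
Row 6 minus row 1 is 41 − 45 = -4, so its entry in column 3 is 49 + (-4) = 45.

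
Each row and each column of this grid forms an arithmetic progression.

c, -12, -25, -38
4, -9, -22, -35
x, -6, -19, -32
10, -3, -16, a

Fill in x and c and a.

x = 7, c = 1, a = -29

Along each row the entries change by -13 per step; down each column they change by 3.
Row 3: from -6 at column 2, stepping by -13 to column 1 gives 7.
Row 1: from -12 at column 2, stepping by -13 to column 1 gives 1.
Row 4: from 10 at column 1, stepping by -13 to column 4 gives -29.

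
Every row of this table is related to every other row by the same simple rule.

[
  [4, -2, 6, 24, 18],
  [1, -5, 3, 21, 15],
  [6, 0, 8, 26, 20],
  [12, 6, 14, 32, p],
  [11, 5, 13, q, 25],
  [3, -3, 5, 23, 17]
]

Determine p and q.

p = 26, q = 31

The difference between any two rows is the same in every column — this is an addition table with the headers hidden.
Row 4 minus row 1 is 14 − 6 = 8, so its entry in column 5 is 18 + 8 = 26.
Row 5 minus row 1 is 13 − 6 = 7, so its entry in column 4 is 24 + 7 = 31.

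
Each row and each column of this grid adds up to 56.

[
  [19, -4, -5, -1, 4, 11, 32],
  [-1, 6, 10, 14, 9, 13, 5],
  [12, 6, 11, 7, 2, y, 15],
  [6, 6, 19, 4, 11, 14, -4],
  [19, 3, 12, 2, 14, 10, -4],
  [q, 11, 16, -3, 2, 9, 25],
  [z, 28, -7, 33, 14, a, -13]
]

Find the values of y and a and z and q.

The known cells in row 3 total 53, leaving 56 − 53 = 3 for the blank.
The known cells in row 6 total 60, leaving 56 − 60 = -4 for the blank.
The known cells in column 6 total 60, leaving 56 − 60 = -4 for the blank.
The known cells in row 7 total 51, leaving 56 − 51 = 5 for the blank.

y = 3, a = -4, z = 5, q = -4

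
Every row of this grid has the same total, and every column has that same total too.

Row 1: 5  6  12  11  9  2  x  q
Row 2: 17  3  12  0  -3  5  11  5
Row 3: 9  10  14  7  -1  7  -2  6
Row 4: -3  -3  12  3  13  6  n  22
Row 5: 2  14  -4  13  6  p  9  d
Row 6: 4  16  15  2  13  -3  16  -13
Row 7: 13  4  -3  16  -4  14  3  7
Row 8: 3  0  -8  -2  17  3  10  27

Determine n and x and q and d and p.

n = 0, x = 3, q = 2, d = -6, p = 16

Rows 2 and 3 both sum to 50, so that's the common total.
Column 6 has 2 + 5 + 7 + 6 − 3 + 14 + 3 = 34; the blank must be 50 − 34 = 16.
Row 4 has -3 − 3 + 12 + 3 + 13 + 6 + 22 = 50; the blank must be 50 − 50 = 0.
Column 7 has 11 − 2 + 0 + 9 + 16 + 3 + 10 = 47; the blank must be 50 − 47 = 3.
Row 1 has 5 + 6 + 12 + 11 + 9 + 2 + 3 = 48; the blank must be 50 − 48 = 2.
Row 5 has 2 + 14 − 4 + 13 + 6 + 16 + 9 = 56; the blank must be 50 − 56 = -6.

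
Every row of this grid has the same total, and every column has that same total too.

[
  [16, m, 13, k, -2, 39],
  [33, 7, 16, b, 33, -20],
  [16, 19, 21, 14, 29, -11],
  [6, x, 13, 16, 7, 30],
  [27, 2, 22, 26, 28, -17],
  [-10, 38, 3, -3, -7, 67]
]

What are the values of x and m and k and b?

Rows 3 and 5 both sum to 88, so that's the common total.
The known cells in row 4 total 72, leaving 88 − 72 = 16 for the blank.
The known cells in row 2 total 69, leaving 88 − 69 = 19 for the blank.
The known cells in column 4 total 72, leaving 88 − 72 = 16 for the blank.
The known cells in row 1 total 82, leaving 88 − 82 = 6 for the blank.

x = 16, m = 6, k = 16, b = 19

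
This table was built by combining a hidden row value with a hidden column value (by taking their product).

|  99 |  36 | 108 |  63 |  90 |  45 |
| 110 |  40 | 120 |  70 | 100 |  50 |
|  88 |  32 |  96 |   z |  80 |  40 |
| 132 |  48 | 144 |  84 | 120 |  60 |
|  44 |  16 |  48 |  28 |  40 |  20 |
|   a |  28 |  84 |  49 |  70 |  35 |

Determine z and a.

z = 56, a = 77

Each row is a constant multiple of every other row — this is a multiplication table with the headers hidden.
Row 3 is 80/90 = 8/9 times row 1, so its entry in column 4 is 63 × 8/9 = 56.
Row 6 is 70/90 = 7/9 times row 1, so its entry in column 1 is 99 × 7/9 = 77.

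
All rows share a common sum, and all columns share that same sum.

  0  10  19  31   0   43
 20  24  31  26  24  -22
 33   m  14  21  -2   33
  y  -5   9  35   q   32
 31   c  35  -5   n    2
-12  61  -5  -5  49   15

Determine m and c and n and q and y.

Rows 1 and 2 both sum to 103, so that's the common total.
The known cells in row 3 total 99, leaving 103 − 99 = 4 for the blank.
The known cells in column 1 total 72, leaving 103 − 72 = 31 for the blank.
The known cells in row 4 total 102, leaving 103 − 102 = 1 for the blank.
The known cells in column 5 total 72, leaving 103 − 72 = 31 for the blank.
The known cells in row 5 total 94, leaving 103 − 94 = 9 for the blank.

m = 4, c = 9, n = 31, q = 1, y = 31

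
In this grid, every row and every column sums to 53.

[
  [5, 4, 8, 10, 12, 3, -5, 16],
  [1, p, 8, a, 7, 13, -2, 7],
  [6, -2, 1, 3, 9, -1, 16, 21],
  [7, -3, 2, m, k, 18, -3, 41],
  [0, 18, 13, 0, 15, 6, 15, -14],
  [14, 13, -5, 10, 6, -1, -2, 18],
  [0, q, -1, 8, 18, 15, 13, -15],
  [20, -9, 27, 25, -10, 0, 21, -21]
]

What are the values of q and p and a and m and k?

Column 5 has 12 + 7 + 9 + 15 + 6 + 18 − 10 = 57; the blank must be 53 − 57 = -4.
Row 7 has 0 − 1 + 8 + 18 + 15 + 13 − 15 = 38; the blank must be 53 − 38 = 15.
Column 2 has 4 − 2 − 3 + 18 + 13 + 15 − 9 = 36; the blank must be 53 − 36 = 17.
Row 4 has 7 − 3 + 2 − 4 + 18 − 3 + 41 = 58; the blank must be 53 − 58 = -5.
Row 2 has 1 + 17 + 8 + 7 + 13 − 2 + 7 = 51; the blank must be 53 − 51 = 2.

q = 15, p = 17, a = 2, m = -5, k = -4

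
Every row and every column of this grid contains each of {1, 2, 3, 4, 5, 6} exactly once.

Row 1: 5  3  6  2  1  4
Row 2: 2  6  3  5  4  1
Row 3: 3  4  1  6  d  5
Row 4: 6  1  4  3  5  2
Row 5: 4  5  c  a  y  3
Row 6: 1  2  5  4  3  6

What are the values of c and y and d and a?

At (row 3, col 5): row 3 already has {1, 3, 4, 5, 6}, so the value is 2.
Cell (5,5): column 5 already has {1, 2, 3, 4, 5} → 6.
For row 5, column 3: column 3 already has {1, 3, 4, 5, 6}; that leaves 2.
At (row 5, col 4): row 5 already has {2, 3, 4, 5, 6}, so the value is 1.

c = 2, y = 6, d = 2, a = 1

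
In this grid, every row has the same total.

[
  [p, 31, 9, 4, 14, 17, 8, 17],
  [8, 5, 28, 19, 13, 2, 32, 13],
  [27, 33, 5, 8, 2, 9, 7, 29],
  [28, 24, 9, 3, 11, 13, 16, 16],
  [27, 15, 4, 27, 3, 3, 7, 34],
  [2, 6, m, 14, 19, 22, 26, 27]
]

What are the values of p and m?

p = 20, m = 4

Rows 4 and 5 both add up to 120, so every row sums to 120.
Row 1: 31 + 9 + 4 + 14 + 17 + 8 + 17 = 100, so the missing entry is 120 − 100 = 20.
Row 6: 2 + 6 + 14 + 19 + 22 + 26 + 27 = 116, so the missing entry is 120 − 116 = 4.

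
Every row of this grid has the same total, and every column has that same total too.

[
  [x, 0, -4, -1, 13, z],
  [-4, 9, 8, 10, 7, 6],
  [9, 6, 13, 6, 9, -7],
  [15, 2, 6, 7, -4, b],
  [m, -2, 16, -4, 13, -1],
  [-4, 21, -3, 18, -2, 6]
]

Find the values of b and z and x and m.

Rows 2 and 3 both sum to 36, so that's the common total.
The known cells in row 5 total 22, leaving 36 − 22 = 14 for the blank.
The known cells in column 1 total 30, leaving 36 − 30 = 6 for the blank.
The known cells in row 4 total 26, leaving 36 − 26 = 10 for the blank.
The known cells in row 1 total 14, leaving 36 − 14 = 22 for the blank.

b = 10, z = 22, x = 6, m = 14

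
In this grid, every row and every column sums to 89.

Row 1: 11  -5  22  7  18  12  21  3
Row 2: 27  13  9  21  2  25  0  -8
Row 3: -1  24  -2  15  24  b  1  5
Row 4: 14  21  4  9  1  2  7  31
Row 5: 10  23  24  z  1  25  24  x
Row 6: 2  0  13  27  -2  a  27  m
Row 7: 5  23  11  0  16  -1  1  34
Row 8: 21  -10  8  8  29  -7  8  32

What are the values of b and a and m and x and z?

b = 23, a = 10, m = 12, x = -20, z = 2

Column 4 has 7 + 21 + 15 + 9 + 27 + 0 + 8 = 87; the blank must be 89 − 87 = 2.
Row 3 has -1 + 24 − 2 + 15 + 24 + 1 + 5 = 66; the blank must be 89 − 66 = 23.
Column 6 has 12 + 25 + 23 + 2 + 25 − 1 − 7 = 79; the blank must be 89 − 79 = 10.
Row 6 has 2 + 0 + 13 + 27 − 2 + 10 + 27 = 77; the blank must be 89 − 77 = 12.
Row 5 has 10 + 23 + 24 + 2 + 1 + 25 + 24 = 109; the blank must be 89 − 109 = -20.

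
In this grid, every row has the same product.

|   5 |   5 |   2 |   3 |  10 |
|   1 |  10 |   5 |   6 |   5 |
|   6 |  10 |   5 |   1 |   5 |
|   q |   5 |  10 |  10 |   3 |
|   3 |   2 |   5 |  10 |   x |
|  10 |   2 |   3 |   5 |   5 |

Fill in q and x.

Rows 1 and 2 each multiply to 1500, so every row has product 1500.
Row 4: 5×10×10×3 = 1500, so the missing entry is 1500 ÷ 1500 = 1.
Row 5: 3×2×5×10 = 300, so the missing entry is 1500 ÷ 300 = 5.

q = 1, x = 5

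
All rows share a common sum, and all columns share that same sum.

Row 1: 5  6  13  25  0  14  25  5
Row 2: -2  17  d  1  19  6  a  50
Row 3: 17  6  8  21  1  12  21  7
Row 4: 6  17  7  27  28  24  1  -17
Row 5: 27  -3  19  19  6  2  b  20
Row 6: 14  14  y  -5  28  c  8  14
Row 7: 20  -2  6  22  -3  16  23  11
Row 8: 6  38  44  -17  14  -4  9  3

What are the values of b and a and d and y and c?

Rows 1 and 3 both sum to 93, so that's the common total.
Column 6 has 14 + 6 + 12 + 24 + 2 + 16 − 4 = 70; the blank must be 93 − 70 = 23.
Row 5 has 27 − 3 + 19 + 19 + 6 + 2 + 20 = 90; the blank must be 93 − 90 = 3.
Column 7 has 25 + 21 + 1 + 3 + 8 + 23 + 9 = 90; the blank must be 93 − 90 = 3.
Row 2 has -2 + 17 + 1 + 19 + 6 + 3 + 50 = 94; the blank must be 93 − 94 = -1.
Row 6 has 14 + 14 − 5 + 28 + 23 + 8 + 14 = 96; the blank must be 93 − 96 = -3.

b = 3, a = 3, d = -1, y = -3, c = 23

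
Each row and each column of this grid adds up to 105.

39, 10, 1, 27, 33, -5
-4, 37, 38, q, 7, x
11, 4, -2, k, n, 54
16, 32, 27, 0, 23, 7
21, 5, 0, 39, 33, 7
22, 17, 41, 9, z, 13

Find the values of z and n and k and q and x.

Column 6 has -5 + 54 + 7 + 7 + 13 = 76; the blank must be 105 − 76 = 29.
Row 6 has 22 + 17 + 41 + 9 + 13 = 102; the blank must be 105 − 102 = 3.
Column 5 has 33 + 7 + 23 + 33 + 3 = 99; the blank must be 105 − 99 = 6.
Row 3 has 11 + 4 − 2 + 6 + 54 = 73; the blank must be 105 − 73 = 32.
Row 2 has -4 + 37 + 38 + 7 + 29 = 107; the blank must be 105 − 107 = -2.

z = 3, n = 6, k = 32, q = -2, x = 29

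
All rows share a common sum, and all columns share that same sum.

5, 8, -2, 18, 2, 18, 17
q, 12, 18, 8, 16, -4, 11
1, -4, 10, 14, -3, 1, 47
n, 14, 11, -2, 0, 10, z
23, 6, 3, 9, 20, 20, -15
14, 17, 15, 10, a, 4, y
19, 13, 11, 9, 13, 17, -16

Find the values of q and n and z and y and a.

Rows 1 and 3 both sum to 66, so that's the common total.
The known cells in column 5 total 48, leaving 66 − 48 = 18 for the blank.
The known cells in row 6 total 78, leaving 66 − 78 = -12 for the blank.
The known cells in column 7 total 32, leaving 66 − 32 = 34 for the blank.
The known cells in row 4 total 67, leaving 66 − 67 = -1 for the blank.
The known cells in row 2 total 61, leaving 66 − 61 = 5 for the blank.

q = 5, n = -1, z = 34, y = -12, a = 18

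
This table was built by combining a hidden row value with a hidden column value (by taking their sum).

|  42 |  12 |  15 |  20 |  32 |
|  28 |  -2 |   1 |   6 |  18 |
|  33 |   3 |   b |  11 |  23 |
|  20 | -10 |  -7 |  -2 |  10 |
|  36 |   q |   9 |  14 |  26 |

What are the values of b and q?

b = 6, q = 6

The difference between any two rows is the same in every column — this is an addition table with the headers hidden.
Row 3 minus row 1 is 11 − 20 = -9, so its entry in column 3 is 15 + (-9) = 6.
Row 5 minus row 1 is 14 − 20 = -6, so its entry in column 2 is 12 + (-6) = 6.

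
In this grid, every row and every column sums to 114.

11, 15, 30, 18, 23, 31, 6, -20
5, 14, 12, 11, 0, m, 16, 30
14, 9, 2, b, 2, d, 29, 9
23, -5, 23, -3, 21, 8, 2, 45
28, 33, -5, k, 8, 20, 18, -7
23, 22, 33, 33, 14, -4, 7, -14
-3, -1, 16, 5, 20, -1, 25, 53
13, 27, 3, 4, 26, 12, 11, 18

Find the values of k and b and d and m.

k = 19, b = 27, d = 22, m = 26

The known cells in row 2 total 88, leaving 114 − 88 = 26 for the blank.
The known cells in column 6 total 92, leaving 114 − 92 = 22 for the blank.
The known cells in row 3 total 87, leaving 114 − 87 = 27 for the blank.
The known cells in row 5 total 95, leaving 114 − 95 = 19 for the blank.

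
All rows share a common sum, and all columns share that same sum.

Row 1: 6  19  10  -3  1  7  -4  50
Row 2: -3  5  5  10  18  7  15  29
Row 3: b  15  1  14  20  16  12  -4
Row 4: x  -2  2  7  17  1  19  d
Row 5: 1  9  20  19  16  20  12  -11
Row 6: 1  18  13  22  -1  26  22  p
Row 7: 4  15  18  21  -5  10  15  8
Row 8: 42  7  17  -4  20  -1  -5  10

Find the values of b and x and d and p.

Rows 1 and 2 both sum to 86, so that's the common total.
Row 3 has 15 + 1 + 14 + 20 + 16 + 12 − 4 = 74; the blank must be 86 − 74 = 12.
Row 6 has 1 + 18 + 13 + 22 − 1 + 26 + 22 = 101; the blank must be 86 − 101 = -15.
Column 8 has 50 + 29 − 4 − 11 − 15 + 8 + 10 = 67; the blank must be 86 − 67 = 19.
Row 4 has -2 + 2 + 7 + 17 + 1 + 19 + 19 = 63; the blank must be 86 − 63 = 23.

b = 12, x = 23, d = 19, p = -15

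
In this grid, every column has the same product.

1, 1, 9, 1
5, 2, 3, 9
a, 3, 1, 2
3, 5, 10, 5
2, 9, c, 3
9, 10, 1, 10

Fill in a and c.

a = 10, c = 10

Columns 2 and 4 each multiply to 2700, so every column has product 2700.
Column 1: 1×5×3×2×9 = 270, so the missing entry is 2700 ÷ 270 = 10.
Column 3: 9×3×1×10×1 = 270, so the missing entry is 2700 ÷ 270 = 10.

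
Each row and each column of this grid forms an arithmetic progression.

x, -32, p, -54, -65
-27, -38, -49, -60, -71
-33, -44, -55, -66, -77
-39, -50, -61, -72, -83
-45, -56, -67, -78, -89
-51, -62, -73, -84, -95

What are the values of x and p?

x = -21, p = -43

Along each row the entries change by -11 per step; down each column they change by -6.
Row 1: from -32 at column 2, stepping by -11 to column 1 gives -21.
Row 1: from -32 at column 2, stepping by -11 to column 3 gives -43.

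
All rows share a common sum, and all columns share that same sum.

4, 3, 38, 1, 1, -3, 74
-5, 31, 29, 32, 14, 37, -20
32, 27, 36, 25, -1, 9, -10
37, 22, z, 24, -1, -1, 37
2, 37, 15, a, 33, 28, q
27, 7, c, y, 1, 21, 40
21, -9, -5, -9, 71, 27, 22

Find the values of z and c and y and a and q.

Rows 1 and 2 both sum to 118, so that's the common total.
Column 7: 74 − 20 − 10 + 37 + 40 + 22 = 143, so its missing entry is 118 − 143 = -25.
Row 5: 2 + 37 + 15 + 33 + 28 − 25 = 90, so its missing entry is 118 − 90 = 28.
Column 4: 1 + 32 + 25 + 24 + 28 − 9 = 101, so its missing entry is 118 − 101 = 17.
Row 4: 37 + 22 + 24 − 1 − 1 + 37 = 118, so its missing entry is 118 − 118 = 0.
Row 6: 27 + 7 + 17 + 1 + 21 + 40 = 113, so its missing entry is 118 − 113 = 5.

z = 0, c = 5, y = 17, a = 28, q = -25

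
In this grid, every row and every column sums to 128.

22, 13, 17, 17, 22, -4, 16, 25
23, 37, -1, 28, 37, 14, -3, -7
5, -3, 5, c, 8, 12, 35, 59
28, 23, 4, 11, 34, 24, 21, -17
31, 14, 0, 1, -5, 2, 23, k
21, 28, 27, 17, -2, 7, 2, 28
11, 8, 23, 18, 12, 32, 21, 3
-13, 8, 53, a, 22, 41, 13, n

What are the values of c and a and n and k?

Row 3 has 5 − 3 + 5 + 8 + 12 + 35 + 59 = 121; the blank must be 128 − 121 = 7.
Row 5 has 31 + 14 + 0 + 1 − 5 + 2 + 23 = 66; the blank must be 128 − 66 = 62.
Column 8 has 25 − 7 + 59 − 17 + 62 + 28 + 3 = 153; the blank must be 128 − 153 = -25.
Row 8 has -13 + 8 + 53 + 22 + 41 + 13 − 25 = 99; the blank must be 128 − 99 = 29.

c = 7, a = 29, n = -25, k = 62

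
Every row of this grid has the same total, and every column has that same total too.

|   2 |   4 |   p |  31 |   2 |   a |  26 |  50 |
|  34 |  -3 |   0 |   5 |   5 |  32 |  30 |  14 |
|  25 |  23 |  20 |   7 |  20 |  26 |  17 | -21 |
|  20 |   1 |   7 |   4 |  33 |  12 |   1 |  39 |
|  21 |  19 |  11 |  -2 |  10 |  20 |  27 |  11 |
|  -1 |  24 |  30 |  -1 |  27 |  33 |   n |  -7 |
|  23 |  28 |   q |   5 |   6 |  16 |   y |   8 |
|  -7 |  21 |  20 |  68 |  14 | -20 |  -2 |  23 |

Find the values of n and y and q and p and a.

Rows 2 and 3 both sum to 117, so that's the common total.
Row 6: -1 + 24 + 30 − 1 + 27 + 33 − 7 = 105, so its missing entry is 117 − 105 = 12.
Column 6: 32 + 26 + 12 + 20 + 33 + 16 − 20 = 119, so its missing entry is 117 − 119 = -2.
Row 1: 2 + 4 + 31 + 2 − 2 + 26 + 50 = 113, so its missing entry is 117 − 113 = 4.
Column 3: 4 + 0 + 20 + 7 + 11 + 30 + 20 = 92, so its missing entry is 117 − 92 = 25.
Row 7: 23 + 28 + 25 + 5 + 6 + 16 + 8 = 111, so its missing entry is 117 − 111 = 6.

n = 12, y = 6, q = 25, p = 4, a = -2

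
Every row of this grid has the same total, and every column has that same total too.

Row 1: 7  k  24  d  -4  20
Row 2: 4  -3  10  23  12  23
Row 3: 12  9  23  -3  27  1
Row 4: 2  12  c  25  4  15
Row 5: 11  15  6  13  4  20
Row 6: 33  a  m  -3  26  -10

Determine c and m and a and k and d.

c = 11, m = -5, a = 28, k = 8, d = 14

Rows 2 and 3 both sum to 69, so that's the common total.
The known cells in column 4 total 55, leaving 69 − 55 = 14 for the blank.
The known cells in row 1 total 61, leaving 69 − 61 = 8 for the blank.
The known cells in column 2 total 41, leaving 69 − 41 = 28 for the blank.
The known cells in row 4 total 58, leaving 69 − 58 = 11 for the blank.
The known cells in row 6 total 74, leaving 69 − 74 = -5 for the blank.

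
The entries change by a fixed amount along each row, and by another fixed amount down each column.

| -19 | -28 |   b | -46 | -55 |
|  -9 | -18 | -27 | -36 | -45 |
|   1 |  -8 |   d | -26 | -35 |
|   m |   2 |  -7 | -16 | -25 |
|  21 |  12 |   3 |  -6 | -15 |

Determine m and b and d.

Along each row the entries change by -9 per step; down each column they change by 10.
Row 4: from 2 at column 2, stepping by -9 to column 1 gives 11.
Row 1: from -19 at column 1, stepping by -9 to column 3 gives -37.
Row 3: from 1 at column 1, stepping by -9 to column 3 gives -17.

m = 11, b = -37, d = -17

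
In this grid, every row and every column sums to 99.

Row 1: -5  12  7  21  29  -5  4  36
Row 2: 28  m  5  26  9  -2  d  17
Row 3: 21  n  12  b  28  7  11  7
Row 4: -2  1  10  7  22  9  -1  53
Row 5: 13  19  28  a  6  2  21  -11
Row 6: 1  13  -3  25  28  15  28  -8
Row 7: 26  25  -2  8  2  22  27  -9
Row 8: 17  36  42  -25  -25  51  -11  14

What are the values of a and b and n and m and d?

a = 21, b = 16, n = -3, m = -4, d = 20

The known cells in row 5 total 78, leaving 99 − 78 = 21 for the blank.
The known cells in column 4 total 83, leaving 99 − 83 = 16 for the blank.
The known cells in row 3 total 102, leaving 99 − 102 = -3 for the blank.
The known cells in column 2 total 103, leaving 99 − 103 = -4 for the blank.
The known cells in row 2 total 79, leaving 99 − 79 = 20 for the blank.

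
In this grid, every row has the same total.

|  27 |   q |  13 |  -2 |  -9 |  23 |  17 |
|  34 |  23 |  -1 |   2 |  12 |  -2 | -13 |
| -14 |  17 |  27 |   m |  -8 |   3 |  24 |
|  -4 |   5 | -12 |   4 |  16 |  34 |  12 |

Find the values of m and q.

Rows 2 and 4 both add up to 55, so every row sums to 55.
Row 3: -14 + 17 + 27 − 8 + 3 + 24 = 49, so the missing entry is 55 − 49 = 6.
Row 1: 27 + 13 − 2 − 9 + 23 + 17 = 69, so the missing entry is 55 − 69 = -14.

m = 6, q = -14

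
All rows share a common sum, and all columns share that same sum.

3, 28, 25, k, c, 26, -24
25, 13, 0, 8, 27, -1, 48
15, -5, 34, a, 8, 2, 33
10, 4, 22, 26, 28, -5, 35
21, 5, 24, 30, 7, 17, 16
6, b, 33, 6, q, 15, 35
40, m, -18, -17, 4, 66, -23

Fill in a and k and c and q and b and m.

Rows 2 and 4 both sum to 120, so that's the common total.
The known cells in row 7 total 52, leaving 120 − 52 = 68 for the blank.
The known cells in column 2 total 113, leaving 120 − 113 = 7 for the blank.
The known cells in row 6 total 102, leaving 120 − 102 = 18 for the blank.
The known cells in column 5 total 92, leaving 120 − 92 = 28 for the blank.
The known cells in row 1 total 86, leaving 120 − 86 = 34 for the blank.
The known cells in row 3 total 87, leaving 120 − 87 = 33 for the blank.

a = 33, k = 34, c = 28, q = 18, b = 7, m = 68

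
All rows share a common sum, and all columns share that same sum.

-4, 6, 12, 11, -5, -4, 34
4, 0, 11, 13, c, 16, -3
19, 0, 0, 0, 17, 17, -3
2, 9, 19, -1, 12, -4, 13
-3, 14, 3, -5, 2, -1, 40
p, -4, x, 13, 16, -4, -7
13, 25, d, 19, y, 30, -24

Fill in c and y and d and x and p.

c = 9, y = -1, d = -12, x = 17, p = 19

Rows 1 and 3 both sum to 50, so that's the common total.
Row 2 has 4 + 0 + 11 + 13 + 16 − 3 = 41; the blank must be 50 − 41 = 9.
Column 5 has -5 + 9 + 17 + 12 + 2 + 16 = 51; the blank must be 50 − 51 = -1.
Row 7 has 13 + 25 + 19 − 1 + 30 − 24 = 62; the blank must be 50 − 62 = -12.
Column 1 has -4 + 4 + 19 + 2 − 3 + 13 = 31; the blank must be 50 − 31 = 19.
Row 6 has 19 − 4 + 13 + 16 − 4 − 7 = 33; the blank must be 50 − 33 = 17.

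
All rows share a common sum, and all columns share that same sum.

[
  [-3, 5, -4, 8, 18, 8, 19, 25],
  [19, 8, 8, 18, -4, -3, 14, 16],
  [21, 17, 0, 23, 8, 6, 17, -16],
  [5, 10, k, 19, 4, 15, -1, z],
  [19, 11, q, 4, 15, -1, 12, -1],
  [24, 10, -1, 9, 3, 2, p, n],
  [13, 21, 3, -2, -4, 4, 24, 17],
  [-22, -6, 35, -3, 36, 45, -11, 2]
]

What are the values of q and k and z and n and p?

Rows 1 and 2 both sum to 76, so that's the common total.
Row 5 has 19 + 11 + 4 + 15 − 1 + 12 − 1 = 59; the blank must be 76 − 59 = 17.
Column 7 has 19 + 14 + 17 − 1 + 12 + 24 − 11 = 74; the blank must be 76 − 74 = 2.
Row 6 has 24 + 10 − 1 + 9 + 3 + 2 + 2 = 49; the blank must be 76 − 49 = 27.
Column 8 has 25 + 16 − 16 − 1 + 27 + 17 + 2 = 70; the blank must be 76 − 70 = 6.
Row 4 has 5 + 10 + 19 + 4 + 15 − 1 + 6 = 58; the blank must be 76 − 58 = 18.

q = 17, k = 18, z = 6, n = 27, p = 2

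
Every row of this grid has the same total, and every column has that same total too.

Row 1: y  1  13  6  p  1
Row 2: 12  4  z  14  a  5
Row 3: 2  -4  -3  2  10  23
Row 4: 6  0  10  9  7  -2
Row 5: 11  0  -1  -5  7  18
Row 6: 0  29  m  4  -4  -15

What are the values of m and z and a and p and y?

Rows 3 and 4 both sum to 30, so that's the common total.
Column 1: 12 + 2 + 6 + 11 + 0 = 31, so its missing entry is 30 − 31 = -1.
Row 1: -1 + 1 + 13 + 6 + 1 = 20, so its missing entry is 30 − 20 = 10.
Column 5: 10 + 10 + 7 + 7 − 4 = 30, so its missing entry is 30 − 30 = 0.
Row 2: 12 + 4 + 14 + 0 + 5 = 35, so its missing entry is 30 − 35 = -5.
Row 6: 0 + 29 + 4 − 4 − 15 = 14, so its missing entry is 30 − 14 = 16.

m = 16, z = -5, a = 0, p = 10, y = -1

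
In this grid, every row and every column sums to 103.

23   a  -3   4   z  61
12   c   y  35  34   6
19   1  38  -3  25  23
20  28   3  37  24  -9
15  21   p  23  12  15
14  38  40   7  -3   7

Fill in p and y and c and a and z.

p = 17, y = 8, c = 8, a = 7, z = 11

The known cells in column 5 total 92, leaving 103 − 92 = 11 for the blank.
The known cells in row 1 total 96, leaving 103 − 96 = 7 for the blank.
The known cells in column 2 total 95, leaving 103 − 95 = 8 for the blank.
The known cells in row 2 total 95, leaving 103 − 95 = 8 for the blank.
The known cells in row 5 total 86, leaving 103 − 86 = 17 for the blank.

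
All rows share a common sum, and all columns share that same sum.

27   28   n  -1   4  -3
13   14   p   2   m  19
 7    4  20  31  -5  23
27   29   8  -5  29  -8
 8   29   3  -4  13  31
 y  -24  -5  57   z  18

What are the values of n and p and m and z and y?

n = 25, p = 29, m = 3, z = 36, y = -2

Rows 3 and 4 both sum to 80, so that's the common total.
The known cells in row 1 total 55, leaving 80 − 55 = 25 for the blank.
The known cells in column 3 total 51, leaving 80 − 51 = 29 for the blank.
The known cells in row 2 total 77, leaving 80 − 77 = 3 for the blank.
The known cells in column 5 total 44, leaving 80 − 44 = 36 for the blank.
The known cells in row 6 total 82, leaving 80 − 82 = -2 for the blank.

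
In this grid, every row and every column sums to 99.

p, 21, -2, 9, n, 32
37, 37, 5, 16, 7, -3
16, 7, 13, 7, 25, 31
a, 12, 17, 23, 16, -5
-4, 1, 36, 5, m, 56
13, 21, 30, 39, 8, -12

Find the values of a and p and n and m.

a = 36, p = 1, n = 38, m = 5

Row 5 has -4 + 1 + 36 + 5 + 56 = 94; the blank must be 99 − 94 = 5.
Column 5 has 7 + 25 + 16 + 5 + 8 = 61; the blank must be 99 − 61 = 38.
Row 1 has 21 − 2 + 9 + 38 + 32 = 98; the blank must be 99 − 98 = 1.
Row 4 has 12 + 17 + 23 + 16 − 5 = 63; the blank must be 99 − 63 = 36.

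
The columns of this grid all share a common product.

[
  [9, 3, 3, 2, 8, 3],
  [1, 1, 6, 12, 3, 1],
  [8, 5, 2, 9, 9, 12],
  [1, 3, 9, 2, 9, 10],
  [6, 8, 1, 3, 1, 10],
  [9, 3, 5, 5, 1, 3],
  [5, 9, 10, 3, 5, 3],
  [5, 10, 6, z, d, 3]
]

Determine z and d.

z = 5, d = 10

Columns 2 and 3 each multiply to 97200, so every column has product 97200.
Column 4: 2×12×9×2×3×5×3 = 19440, so the missing entry is 97200 ÷ 19440 = 5.
Column 5: 8×3×9×9×1×1×5 = 9720, so the missing entry is 97200 ÷ 9720 = 10.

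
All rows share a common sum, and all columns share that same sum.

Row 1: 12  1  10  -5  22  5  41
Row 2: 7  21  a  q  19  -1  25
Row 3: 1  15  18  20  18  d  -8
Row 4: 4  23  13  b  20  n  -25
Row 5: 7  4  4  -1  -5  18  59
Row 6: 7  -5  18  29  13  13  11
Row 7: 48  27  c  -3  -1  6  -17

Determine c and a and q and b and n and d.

Rows 1 and 5 both sum to 86, so that's the common total.
Row 7: 48 + 27 − 3 − 1 + 6 − 17 = 60, so its missing entry is 86 − 60 = 26.
Column 3: 10 + 18 + 13 + 4 + 18 + 26 = 89, so its missing entry is 86 − 89 = -3.
Row 3: 1 + 15 + 18 + 20 + 18 − 8 = 64, so its missing entry is 86 − 64 = 22.
Row 2: 7 + 21 − 3 + 19 − 1 + 25 = 68, so its missing entry is 86 − 68 = 18.
Column 4: -5 + 18 + 20 − 1 + 29 − 3 = 58, so its missing entry is 86 − 58 = 28.
Row 4: 4 + 23 + 13 + 28 + 20 − 25 = 63, so its missing entry is 86 − 63 = 23.

c = 26, a = -3, q = 18, b = 28, n = 23, d = 22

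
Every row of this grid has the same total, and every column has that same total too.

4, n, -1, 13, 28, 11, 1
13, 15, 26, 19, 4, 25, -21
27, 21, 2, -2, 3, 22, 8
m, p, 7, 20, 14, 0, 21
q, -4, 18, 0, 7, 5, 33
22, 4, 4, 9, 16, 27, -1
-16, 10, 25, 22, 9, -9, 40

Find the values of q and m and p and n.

Rows 2 and 3 both sum to 81, so that's the common total.
Row 1 has 4 − 1 + 13 + 28 + 11 + 1 = 56; the blank must be 81 − 56 = 25.
Column 2 has 25 + 15 + 21 − 4 + 4 + 10 = 71; the blank must be 81 − 71 = 10.
Row 5 has -4 + 18 + 0 + 7 + 5 + 33 = 59; the blank must be 81 − 59 = 22.
Row 4 has 10 + 7 + 20 + 14 + 0 + 21 = 72; the blank must be 81 − 72 = 9.

q = 22, m = 9, p = 10, n = 25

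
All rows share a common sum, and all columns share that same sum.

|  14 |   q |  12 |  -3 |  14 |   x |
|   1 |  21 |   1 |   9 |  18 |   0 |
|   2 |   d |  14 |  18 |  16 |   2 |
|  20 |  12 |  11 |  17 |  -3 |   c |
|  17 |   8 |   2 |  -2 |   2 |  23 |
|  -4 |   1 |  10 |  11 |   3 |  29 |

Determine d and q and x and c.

d = -2, q = 10, x = 3, c = -7

Rows 2 and 5 both sum to 50, so that's the common total.
The known cells in row 4 total 57, leaving 50 − 57 = -7 for the blank.
The known cells in row 3 total 52, leaving 50 − 52 = -2 for the blank.
The known cells in column 2 total 40, leaving 50 − 40 = 10 for the blank.
The known cells in row 1 total 47, leaving 50 − 47 = 3 for the blank.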